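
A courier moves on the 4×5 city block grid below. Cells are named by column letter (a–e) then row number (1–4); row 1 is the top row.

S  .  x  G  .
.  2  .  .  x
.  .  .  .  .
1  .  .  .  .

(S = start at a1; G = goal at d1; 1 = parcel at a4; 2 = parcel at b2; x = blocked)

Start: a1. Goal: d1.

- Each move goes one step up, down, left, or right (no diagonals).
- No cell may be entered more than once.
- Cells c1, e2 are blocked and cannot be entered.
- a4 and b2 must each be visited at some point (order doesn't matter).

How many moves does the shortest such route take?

Any route passes through a4 and b2 in some order between a1 and d1. Summing Manhattan distances along each leg and taking the cheapest ordering (a1 → a4 → b2 → d1) gives a lower bound of 3 + 3 + 3 = 9 moves.
A route of 9 moves achieves this: a1 → a2 → a3 → a4 → b4 → b3 → b2 → c2 → d2 → d1.
Since 9 matches the lower bound, it is optimal.

9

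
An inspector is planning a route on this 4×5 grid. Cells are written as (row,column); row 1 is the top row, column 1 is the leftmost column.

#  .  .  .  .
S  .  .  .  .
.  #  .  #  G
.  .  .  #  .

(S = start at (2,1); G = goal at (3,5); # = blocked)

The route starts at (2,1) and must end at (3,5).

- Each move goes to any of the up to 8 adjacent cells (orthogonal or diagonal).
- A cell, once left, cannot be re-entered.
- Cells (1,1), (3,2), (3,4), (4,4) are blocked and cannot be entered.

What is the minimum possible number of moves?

With diagonal moves allowed, the Chebyshev distance max(|Δrow|,|Δcol|) from (2,1) to (3,5) is 4, so at least 4 moves are needed.
A route of 4 moves achieves this: (2,1) → (1,2) → (1,3) → (2,4) → (3,5).
Since 4 matches the lower bound, it is optimal.

4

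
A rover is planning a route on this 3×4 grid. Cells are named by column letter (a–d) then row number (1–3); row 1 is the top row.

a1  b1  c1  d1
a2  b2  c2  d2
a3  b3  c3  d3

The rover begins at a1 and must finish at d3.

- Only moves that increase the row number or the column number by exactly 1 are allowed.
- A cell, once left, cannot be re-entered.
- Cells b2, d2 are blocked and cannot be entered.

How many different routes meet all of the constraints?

A right/down-only route from a1 to d3 makes exactly 2 down-moves and 3 right-moves in some order.
With no other constraints that would be C(5,2) = 10 routes.
Subtract routes through each blocked cell (inclusion–exclusion for overlaps): − through b2: 6 − through d2: 4 + through b2&d2: 2 → 2.
That gives 2 routes.

2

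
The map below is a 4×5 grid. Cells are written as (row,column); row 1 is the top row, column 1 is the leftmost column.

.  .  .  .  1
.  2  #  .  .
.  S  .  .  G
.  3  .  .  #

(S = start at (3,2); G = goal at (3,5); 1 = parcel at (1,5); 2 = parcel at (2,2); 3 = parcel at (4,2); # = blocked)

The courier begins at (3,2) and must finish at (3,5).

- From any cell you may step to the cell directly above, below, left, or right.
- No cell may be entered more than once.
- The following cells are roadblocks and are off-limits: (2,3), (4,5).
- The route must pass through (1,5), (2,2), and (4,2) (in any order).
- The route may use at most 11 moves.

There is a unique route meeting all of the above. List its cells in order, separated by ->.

(3,2) -> (4,2) -> (4,1) -> (3,1) -> (2,1) -> (2,2) -> (1,2) -> (1,3) -> (1,4) -> (1,5) -> (2,5) -> (3,5)

The budget equals the shortest possible length, so every move has to be on a shortest route through the required cells.
Route from (3,2): down to (4,2), left to (4,1), 2× up (reaching (2,1)), right to (2,2), up to (1,2), 3× right (reaching (1,5)), 2× down (reaching (3,5)) — 11 moves in all.
Check: all required cells visited; 11 ≤ 11 moves.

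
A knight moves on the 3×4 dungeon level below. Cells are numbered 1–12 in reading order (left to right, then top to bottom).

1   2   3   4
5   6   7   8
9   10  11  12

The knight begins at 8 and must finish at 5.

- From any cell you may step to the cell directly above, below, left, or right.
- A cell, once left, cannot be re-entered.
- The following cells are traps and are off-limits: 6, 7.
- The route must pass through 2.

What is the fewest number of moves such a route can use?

Any route passes through 2 somewhere between 8 and 5. Summing Manhattan distances along the two legs (8 → 2 → 5) gives a lower bound of 3 + 2 = 5 moves.
A route of 5 moves achieves this: 8 → 4 → 3 → 2 → 1 → 5.
Since 5 matches the lower bound, it is optimal.

5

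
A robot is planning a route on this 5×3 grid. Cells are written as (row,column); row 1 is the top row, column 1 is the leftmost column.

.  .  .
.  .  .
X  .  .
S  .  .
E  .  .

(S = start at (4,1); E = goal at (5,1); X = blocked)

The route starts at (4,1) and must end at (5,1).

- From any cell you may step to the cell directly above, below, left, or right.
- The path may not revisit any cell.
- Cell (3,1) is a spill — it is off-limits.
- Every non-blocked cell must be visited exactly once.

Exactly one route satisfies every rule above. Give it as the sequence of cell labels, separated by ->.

(4,1) -> (4,2) -> (3,2) -> (2,2) -> (2,1) -> (1,1) -> (1,2) -> (1,3) -> (2,3) -> (3,3) -> (4,3) -> (5,3) -> (5,2) -> (5,1)

Need to visit all 14 open cells exactly once, starting at (4,1) and ending at (5,1).
Cell (2,1) has only two open neighbours ((1,1) and (2,2)), so the path must pass straight through it: one of those is the cell it's entered from and the other is where it exits.
Route from (4,1): right to (4,2), 2× up (reaching (2,2)), left to (2,1), up to (1,1), 2× right (reaching (1,3)), 4× down (reaching (5,3)), 2× left (reaching (5,1)) — 13 moves in all.
Check: all 14 open cells covered.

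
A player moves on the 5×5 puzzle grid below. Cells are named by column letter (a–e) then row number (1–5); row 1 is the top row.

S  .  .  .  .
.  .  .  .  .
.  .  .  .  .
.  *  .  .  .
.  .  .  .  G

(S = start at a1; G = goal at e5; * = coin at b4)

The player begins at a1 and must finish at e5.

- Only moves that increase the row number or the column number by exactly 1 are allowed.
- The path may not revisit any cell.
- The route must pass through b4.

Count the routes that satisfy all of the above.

16

A right/down-only route from a1 to e5 makes exactly 4 down-moves and 4 right-moves in some order.
With no other constraints that would be C(8,4) = 70 routes.
Split at b4 and multiply the segment counts: a1→b4: 4; b4→e5: 4; product = 16.
That gives 16 routes.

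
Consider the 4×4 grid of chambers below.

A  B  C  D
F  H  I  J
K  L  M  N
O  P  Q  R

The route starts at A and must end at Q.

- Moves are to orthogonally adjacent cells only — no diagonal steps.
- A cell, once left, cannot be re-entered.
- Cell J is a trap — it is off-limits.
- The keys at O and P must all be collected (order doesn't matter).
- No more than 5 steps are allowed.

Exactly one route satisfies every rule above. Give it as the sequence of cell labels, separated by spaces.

A F K O P Q

The 5-move cap with required stops at O, P leaves no slack for detours.
Route from A: 3× down (reaching O), 2× right (reaching Q) — 5 moves in all.
Check: all required cells visited; 5 ≤ 5 moves.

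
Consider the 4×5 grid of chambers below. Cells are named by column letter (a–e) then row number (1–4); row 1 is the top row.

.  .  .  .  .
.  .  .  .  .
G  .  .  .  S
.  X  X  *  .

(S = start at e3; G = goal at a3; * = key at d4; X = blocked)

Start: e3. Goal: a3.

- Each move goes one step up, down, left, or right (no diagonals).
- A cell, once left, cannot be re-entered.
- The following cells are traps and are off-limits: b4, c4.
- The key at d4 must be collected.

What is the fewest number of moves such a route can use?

6

Any route passes through d4 somewhere between e3 and a3. Summing Manhattan distances along the two legs (e3 → d4 → a3) gives a lower bound of 2 + 4 = 6 moves.
A route of 6 moves achieves this: e3 → e4 → d4 → d3 → c3 → b3 → a3.
Since 6 matches the lower bound, it is optimal.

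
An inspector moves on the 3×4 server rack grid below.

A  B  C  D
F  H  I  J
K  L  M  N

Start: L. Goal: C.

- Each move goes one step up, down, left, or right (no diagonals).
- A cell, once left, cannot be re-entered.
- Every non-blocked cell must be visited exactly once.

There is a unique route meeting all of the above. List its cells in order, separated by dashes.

L - K - F - A - B - H - I - M - N - J - D - C

Need to visit all 12 open cells exactly once, starting at L and ending at C.
Cell D has only two open neighbours (J and C), so the path must pass straight through it: one of those is the cell it's entered from and the other is where it exits.
Route from L: left to K, 2× up (reaching A), right to B, down to H, right to I, down to M, right to N, 2× up (reaching D), left to C — 11 moves in all.
Check: all 12 open cells covered.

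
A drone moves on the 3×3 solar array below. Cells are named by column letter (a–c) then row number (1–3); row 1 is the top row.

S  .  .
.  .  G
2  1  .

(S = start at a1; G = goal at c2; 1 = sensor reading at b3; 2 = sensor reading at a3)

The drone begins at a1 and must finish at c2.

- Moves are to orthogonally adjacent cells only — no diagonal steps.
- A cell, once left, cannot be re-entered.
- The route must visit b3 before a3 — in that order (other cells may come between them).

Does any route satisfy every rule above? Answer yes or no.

no

Ignoring the required order, 4 revisit-free routes from a1 to c2 pass through all of b3 and a3; the waypoint orders that occur are a3 → b3 (4) — never b3 → a3.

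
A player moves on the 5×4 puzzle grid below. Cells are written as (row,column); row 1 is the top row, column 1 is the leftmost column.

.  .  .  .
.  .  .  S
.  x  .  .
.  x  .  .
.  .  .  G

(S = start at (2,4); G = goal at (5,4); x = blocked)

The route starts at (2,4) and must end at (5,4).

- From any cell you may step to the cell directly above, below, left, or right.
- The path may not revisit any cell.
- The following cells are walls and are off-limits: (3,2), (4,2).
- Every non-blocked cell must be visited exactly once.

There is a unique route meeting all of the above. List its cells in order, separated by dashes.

Need to visit all 18 open cells exactly once, starting at (2,4) and ending at (5,4).
Route from (2,4): up 1 to (1,4), left 1 to (1,3), down 1 to (2,3), left 1 to (2,2), up 1 to (1,2), left 1 to (1,1), down 4 to (5,1), right 2 to (5,3), up 2 to (3,3), right 1 to (3,4), down 2 to (5,4) — 17 moves in all.
Check: all 18 open cells covered.

(2,4) - (1,4) - (1,3) - (2,3) - (2,2) - (1,2) - (1,1) - (2,1) - (3,1) - (4,1) - (5,1) - (5,2) - (5,3) - (4,3) - (3,3) - (3,4) - (4,4) - (5,4)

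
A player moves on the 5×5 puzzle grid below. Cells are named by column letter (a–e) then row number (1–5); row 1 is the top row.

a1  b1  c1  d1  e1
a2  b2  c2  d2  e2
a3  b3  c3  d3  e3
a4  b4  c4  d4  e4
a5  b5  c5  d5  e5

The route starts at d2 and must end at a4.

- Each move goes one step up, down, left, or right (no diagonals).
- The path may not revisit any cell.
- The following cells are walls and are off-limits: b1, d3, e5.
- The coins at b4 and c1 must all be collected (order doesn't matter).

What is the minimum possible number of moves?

7

Any route passes through b4 and c1 in some order between d2 and a4. Summing Manhattan distances along each leg and taking the cheapest ordering (d2 → c1 → b4 → a4) gives a lower bound of 2 + 4 + 1 = 7 moves.
A route of 7 moves achieves this: d2 → d1 → c1 → c2 → c3 → c4 → b4 → a4.
Since 7 matches the lower bound, it is optimal.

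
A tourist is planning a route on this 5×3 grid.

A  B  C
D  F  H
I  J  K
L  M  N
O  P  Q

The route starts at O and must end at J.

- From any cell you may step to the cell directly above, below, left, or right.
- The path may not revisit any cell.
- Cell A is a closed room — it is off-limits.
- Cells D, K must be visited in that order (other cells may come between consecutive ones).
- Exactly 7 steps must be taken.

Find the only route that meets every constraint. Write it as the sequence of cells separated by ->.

The waypoints must appear in the order D, K, with no cell reused.
Route from O: up 3 to D, right 2 to H, down 1 to K, left 1 to J — 7 moves in all.
Check: order respected (D at step 3, K at step 6); 7 moves as required.

O -> L -> I -> D -> F -> H -> K -> J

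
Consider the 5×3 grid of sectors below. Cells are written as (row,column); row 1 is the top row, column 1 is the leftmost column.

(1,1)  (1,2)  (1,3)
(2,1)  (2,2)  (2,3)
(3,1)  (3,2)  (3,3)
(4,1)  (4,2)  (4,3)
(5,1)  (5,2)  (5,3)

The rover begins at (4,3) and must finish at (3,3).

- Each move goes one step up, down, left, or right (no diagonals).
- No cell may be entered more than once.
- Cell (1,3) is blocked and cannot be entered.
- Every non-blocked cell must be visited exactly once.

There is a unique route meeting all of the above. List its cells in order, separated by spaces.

(4,3) (5,3) (5,2) (5,1) (4,1) (4,2) (3,2) (3,1) (2,1) (1,1) (1,2) (2,2) (2,3) (3,3)

Need to visit all 14 open cells exactly once, starting at (4,3) and ending at (3,3).
Route from (4,3): down to (5,3), 2× left (reaching (5,1)), up to (4,1), right to (4,2), up to (3,2), left to (3,1), 2× up (reaching (1,1)), right to (1,2), down to (2,2), right to (2,3), down to (3,3) — 13 moves in all.
Check: all 14 open cells covered.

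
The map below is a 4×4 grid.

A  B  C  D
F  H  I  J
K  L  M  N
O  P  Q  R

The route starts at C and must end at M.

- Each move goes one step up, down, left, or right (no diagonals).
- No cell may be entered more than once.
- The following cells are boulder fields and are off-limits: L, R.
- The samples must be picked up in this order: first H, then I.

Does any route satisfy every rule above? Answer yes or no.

One route that works: C → B → H → I → M.

yes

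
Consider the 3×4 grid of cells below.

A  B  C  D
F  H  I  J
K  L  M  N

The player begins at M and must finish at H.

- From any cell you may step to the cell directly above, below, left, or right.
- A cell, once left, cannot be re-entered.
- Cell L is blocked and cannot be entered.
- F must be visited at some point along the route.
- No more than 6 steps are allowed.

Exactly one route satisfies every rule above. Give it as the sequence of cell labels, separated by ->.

The 6-move cap with required stops at F leaves no slack for detours.
Route from M: up 2 to C, left 2 to A, down 1 to F, right 1 to H — 6 moves in all.
Check: all required cells visited; 6 ≤ 6 moves.

M -> I -> C -> B -> A -> F -> H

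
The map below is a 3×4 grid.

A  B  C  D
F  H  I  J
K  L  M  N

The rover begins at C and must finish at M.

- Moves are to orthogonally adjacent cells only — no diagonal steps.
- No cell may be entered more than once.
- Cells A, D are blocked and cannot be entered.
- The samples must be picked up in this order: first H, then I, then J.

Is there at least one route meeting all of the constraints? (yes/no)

yes

One route that works: C → B → H → I → J → N → M.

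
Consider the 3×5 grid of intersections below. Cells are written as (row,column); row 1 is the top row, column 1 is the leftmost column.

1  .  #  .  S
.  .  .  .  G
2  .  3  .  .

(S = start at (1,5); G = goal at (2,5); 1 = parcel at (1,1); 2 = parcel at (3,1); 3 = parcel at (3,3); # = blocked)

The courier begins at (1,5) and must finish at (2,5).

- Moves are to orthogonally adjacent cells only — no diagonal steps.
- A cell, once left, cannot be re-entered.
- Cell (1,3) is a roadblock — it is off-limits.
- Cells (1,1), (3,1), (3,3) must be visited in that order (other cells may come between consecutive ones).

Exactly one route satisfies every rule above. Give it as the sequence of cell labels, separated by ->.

(1,5) -> (1,4) -> (2,4) -> (2,3) -> (2,2) -> (1,2) -> (1,1) -> (2,1) -> (3,1) -> (3,2) -> (3,3) -> (3,4) -> (3,5) -> (2,5)

The waypoints must appear in the order (1,1), (3,1), (3,3), with no cell reused.
Route from (1,5): left 1 to (1,4), down 1 to (2,4), left 2 to (2,2), up 1 to (1,2), left 1 to (1,1), down 2 to (3,1), right 4 to (3,5), up 1 to (2,5) — 13 moves in all.
Check: order respected (1 at step 6, 2 at step 8, 3 at step 10).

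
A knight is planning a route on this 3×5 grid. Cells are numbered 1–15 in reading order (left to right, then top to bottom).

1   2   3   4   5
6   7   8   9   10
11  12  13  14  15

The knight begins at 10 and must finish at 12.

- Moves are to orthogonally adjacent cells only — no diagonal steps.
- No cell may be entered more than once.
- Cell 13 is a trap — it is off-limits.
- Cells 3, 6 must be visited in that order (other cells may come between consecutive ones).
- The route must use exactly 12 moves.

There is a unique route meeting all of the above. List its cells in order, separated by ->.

The waypoints must appear in the order 3, 6, with no cell reused.
Route from 10: down 1 to 15, left 1 to 14, up 2 to 4, left 1 to 3, down 1 to 8, left 1 to 7, up 1 to 2, left 1 to 1, down 2 to 11, right 1 to 12 — 12 moves in all.
Check: order respected (3 at step 5, 6 at step 10); 12 moves as required.

10 -> 15 -> 14 -> 9 -> 4 -> 3 -> 8 -> 7 -> 2 -> 1 -> 6 -> 11 -> 12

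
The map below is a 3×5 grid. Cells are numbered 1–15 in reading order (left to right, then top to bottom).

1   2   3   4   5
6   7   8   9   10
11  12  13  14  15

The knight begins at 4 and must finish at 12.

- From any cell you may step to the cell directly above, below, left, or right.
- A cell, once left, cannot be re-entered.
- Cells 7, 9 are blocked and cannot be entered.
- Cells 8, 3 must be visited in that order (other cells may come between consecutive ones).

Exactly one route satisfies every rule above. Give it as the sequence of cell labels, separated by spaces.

4 5 10 15 14 13 8 3 2 1 6 11 12

The waypoints must appear in the order 8, 3, with no cell reused.
Route from 4: right 1 to 5, down 2 to 15, left 2 to 13, up 2 to 3, left 2 to 1, down 2 to 11, right 1 to 12 — 12 moves in all.
Check: order respected (8 at step 6, 3 at step 7).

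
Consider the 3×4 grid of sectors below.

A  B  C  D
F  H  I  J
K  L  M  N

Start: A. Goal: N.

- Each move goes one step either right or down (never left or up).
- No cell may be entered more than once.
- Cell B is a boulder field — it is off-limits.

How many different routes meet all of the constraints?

4

A right/down-only route from A to N makes exactly 2 down-moves and 3 right-moves in some order.
With no other constraints that would be C(5,2) = 10 routes.
Subtract routes through each blocked cell (inclusion–exclusion for overlaps): − through B: 6 → 4.
That gives 4 routes.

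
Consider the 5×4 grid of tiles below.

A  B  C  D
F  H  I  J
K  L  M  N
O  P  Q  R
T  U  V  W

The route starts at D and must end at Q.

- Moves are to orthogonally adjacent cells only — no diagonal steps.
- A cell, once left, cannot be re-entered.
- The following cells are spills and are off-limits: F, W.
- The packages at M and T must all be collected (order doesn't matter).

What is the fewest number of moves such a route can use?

10

Any route passes through M and T in some order between D and Q. Summing Manhattan distances along each leg and taking the cheapest ordering (D → M → T → Q) gives a lower bound of 3 + 4 + 3 = 10 moves.
A route of 10 moves achieves this: D → J → N → M → L → P → O → T → U → V → Q.
Since 10 matches the lower bound, it is optimal.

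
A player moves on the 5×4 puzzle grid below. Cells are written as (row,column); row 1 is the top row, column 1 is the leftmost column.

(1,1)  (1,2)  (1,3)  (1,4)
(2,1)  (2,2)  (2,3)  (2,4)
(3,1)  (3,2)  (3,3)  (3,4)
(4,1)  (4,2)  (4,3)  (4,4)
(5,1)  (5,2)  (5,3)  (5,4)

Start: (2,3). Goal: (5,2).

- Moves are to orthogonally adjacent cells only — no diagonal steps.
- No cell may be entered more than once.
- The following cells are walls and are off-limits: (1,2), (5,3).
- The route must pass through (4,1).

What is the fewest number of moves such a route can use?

Any route passes through (4,1) somewhere between (2,3) and (5,2). Summing Manhattan distances along the two legs ((2,3) → (4,1) → (5,2)) gives a lower bound of 4 + 2 = 6 moves.
A route of 6 moves achieves this: (2,3) → (3,3) → (4,3) → (4,2) → (4,1) → (5,1) → (5,2).
Since 6 matches the lower bound, it is optimal.

6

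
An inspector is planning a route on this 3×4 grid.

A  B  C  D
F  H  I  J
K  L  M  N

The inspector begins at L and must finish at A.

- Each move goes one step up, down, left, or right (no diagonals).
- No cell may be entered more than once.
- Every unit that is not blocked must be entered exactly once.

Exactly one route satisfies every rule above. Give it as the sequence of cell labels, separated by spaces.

L K F H I M N J D C B A

Need to visit all 12 open cells exactly once, starting at L and ending at A.
Cell N has only two open neighbours (J and M), so the path must pass straight through it: one of those is the cell it's entered from and the other is where it exits.
Route from L: left 1 to K, up 1 to F, right 2 to I, down 1 to M, right 1 to N, up 2 to D, left 3 to A — 11 moves in all.
Check: all 12 open cells covered.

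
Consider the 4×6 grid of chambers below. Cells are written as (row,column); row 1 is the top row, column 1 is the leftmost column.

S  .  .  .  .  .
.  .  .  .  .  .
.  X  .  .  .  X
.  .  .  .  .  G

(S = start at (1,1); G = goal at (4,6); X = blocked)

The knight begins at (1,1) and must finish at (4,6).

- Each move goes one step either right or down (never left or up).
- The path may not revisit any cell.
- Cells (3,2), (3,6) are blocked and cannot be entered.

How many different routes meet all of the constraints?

23

A right/down-only route from (1,1) to (4,6) makes exactly 3 down-moves and 5 right-moves in some order.
With no other constraints that would be C(8,3) = 56 routes.
Subtract routes through each blocked cell (inclusion–exclusion for overlaps): − through (3,2): 15 − through (3,6): 21 + through (3,2)&(3,6): 3 → 23.
That gives 23 routes.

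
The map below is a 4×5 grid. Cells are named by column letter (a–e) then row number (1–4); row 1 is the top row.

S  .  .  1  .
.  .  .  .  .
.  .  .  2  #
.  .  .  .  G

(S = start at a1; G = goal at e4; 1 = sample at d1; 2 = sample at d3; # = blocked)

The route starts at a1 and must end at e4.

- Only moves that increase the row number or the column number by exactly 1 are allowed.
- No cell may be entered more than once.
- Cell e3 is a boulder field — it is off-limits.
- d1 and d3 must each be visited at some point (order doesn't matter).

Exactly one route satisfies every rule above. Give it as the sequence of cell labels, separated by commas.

Moves only go right or down, so the column and row indices never decrease.
Route from a1: 3× right (reaching d1), 3× down (reaching d4), right to e4 — 7 moves in all.
Check: all required cells visited.

a1, b1, c1, d1, d2, d3, d4, e4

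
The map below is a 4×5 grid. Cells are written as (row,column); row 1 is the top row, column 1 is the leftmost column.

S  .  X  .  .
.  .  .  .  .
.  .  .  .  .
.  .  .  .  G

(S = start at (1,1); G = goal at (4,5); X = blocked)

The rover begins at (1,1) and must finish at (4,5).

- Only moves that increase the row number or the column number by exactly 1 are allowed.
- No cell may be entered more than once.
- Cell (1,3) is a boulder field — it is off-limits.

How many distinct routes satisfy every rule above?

A right/down-only route from (1,1) to (4,5) makes exactly 3 down-moves and 4 right-moves in some order.
With no other constraints that would be C(7,3) = 35 routes.
Subtract routes through each blocked cell (inclusion–exclusion for overlaps): − through (1,3): 10 → 25.
That gives 25 routes.

25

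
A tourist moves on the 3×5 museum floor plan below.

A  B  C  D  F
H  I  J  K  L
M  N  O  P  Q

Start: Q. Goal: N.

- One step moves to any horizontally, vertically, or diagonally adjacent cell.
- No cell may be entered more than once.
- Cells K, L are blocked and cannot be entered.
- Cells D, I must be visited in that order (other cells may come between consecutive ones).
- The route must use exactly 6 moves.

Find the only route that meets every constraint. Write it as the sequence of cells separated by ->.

Q -> P -> J -> D -> C -> I -> N

The waypoints must appear in the order D, I, with no cell reused.
Route from Q: left to P, up-left to J, up-right to D, left to C, down-left to I, down to N — 6 moves in all.
Check: order respected (D at step 3, I at step 5); 6 moves as required.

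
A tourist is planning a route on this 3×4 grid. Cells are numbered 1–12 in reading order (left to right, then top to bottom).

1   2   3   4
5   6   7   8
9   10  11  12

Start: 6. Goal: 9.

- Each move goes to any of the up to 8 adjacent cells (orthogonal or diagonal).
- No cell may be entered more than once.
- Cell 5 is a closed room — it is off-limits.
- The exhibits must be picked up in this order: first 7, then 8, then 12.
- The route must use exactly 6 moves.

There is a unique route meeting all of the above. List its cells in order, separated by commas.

The waypoints must appear in the order 7, 8, 12, with no cell reused.
Route from 6: 2× right (reaching 8), down to 12, 3× left (reaching 9) — 6 moves in all.
Check: order respected (7 at step 1, 8 at step 2, 12 at step 3); 6 moves as required.

6, 7, 8, 12, 11, 10, 9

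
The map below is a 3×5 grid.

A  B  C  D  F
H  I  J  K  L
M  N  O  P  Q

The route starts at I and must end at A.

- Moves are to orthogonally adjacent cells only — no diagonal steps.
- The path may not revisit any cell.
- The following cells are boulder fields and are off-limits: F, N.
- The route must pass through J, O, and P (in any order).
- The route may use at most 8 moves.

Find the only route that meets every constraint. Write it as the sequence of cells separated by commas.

I, J, O, P, K, D, C, B, A

The budget equals the shortest possible length, so every move has to be on a shortest route through the required cells.
Route from I: right 1 to J, down 1 to O, right 1 to P, up 2 to D, left 3 to A — 8 moves in all.
Check: all required cells visited; 8 ≤ 8 moves.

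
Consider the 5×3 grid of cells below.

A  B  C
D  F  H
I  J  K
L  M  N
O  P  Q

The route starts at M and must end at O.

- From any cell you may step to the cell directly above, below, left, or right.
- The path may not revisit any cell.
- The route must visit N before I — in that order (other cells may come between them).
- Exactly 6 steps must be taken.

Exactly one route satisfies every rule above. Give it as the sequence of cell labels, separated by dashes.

M - N - K - J - I - L - O

The waypoints must appear in the order N, I, with no cell reused.
Route from M: right 1 to N, up 1 to K, left 2 to I, down 2 to O — 6 moves in all.
Check: order respected (N at step 1, I at step 4); 6 moves as required.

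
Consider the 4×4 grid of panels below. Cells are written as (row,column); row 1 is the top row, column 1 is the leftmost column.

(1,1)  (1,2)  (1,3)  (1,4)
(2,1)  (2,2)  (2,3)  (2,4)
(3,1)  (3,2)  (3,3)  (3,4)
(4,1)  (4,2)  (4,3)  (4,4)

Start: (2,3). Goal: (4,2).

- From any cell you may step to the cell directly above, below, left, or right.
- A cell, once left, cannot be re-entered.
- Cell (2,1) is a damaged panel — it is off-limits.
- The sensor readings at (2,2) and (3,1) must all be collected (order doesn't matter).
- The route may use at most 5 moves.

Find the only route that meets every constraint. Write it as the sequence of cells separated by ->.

(2,3) -> (2,2) -> (3,2) -> (3,1) -> (4,1) -> (4,2)

The budget equals the shortest possible length, so every move has to be on a shortest route through the required cells.
Route from (2,3): left 1 to (2,2), down 1 to (3,2), left 1 to (3,1), down 1 to (4,1), right 1 to (4,2) — 5 moves in all.
Check: all required cells visited; 5 ≤ 5 moves.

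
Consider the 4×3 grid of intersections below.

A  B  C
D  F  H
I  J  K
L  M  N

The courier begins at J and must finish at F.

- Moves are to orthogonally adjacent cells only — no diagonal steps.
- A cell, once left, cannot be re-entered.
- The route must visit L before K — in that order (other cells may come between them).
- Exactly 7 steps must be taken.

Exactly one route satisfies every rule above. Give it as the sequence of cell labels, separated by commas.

J, I, L, M, N, K, H, F

The waypoints must appear in the order L, K, with no cell reused.
Route from J: left to I, down to L, 2× right (reaching N), 2× up (reaching H), left to F — 7 moves in all.
Check: order respected (L at step 2, K at step 5); 7 moves as required.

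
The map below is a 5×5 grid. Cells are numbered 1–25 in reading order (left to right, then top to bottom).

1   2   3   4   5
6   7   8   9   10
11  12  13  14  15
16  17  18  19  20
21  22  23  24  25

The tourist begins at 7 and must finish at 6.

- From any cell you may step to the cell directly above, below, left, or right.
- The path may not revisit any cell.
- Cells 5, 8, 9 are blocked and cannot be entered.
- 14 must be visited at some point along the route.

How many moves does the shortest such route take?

Any route passes through 14 somewhere between 7 and 6. Summing Manhattan distances along the two legs (7 → 14 → 6) gives a lower bound of 3 + 4 = 7 moves.
The shortest route satisfying every rule uses 9 moves: 7 → 12 → 13 → 14 → 19 → 18 → 17 → 16 → 11 → 6.
The no-revisit rule (legs can't share cells) pushes the minimum above the 7-move bound; an exhaustive check rules out every length from 7 to 8, leaving 9 as the minimum.

9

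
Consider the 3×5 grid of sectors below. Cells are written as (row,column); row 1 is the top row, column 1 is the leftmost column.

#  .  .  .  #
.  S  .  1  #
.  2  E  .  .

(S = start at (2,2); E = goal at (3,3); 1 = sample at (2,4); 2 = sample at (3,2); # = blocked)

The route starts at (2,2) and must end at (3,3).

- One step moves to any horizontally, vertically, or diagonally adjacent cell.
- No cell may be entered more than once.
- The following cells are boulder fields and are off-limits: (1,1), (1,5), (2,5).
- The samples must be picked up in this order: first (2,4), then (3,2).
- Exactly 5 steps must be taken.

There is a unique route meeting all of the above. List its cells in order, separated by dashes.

(2,2) - (1,3) - (2,4) - (2,3) - (3,2) - (3,3)

The waypoints must appear in the order (2,4), (3,2), with no cell reused.
Route from (2,2): up-right 1 to (1,3), down-right 1 to (2,4), left 1 to (2,3), down-left 1 to (3,2), right 1 to (3,3) — 5 moves in all.
Check: order respected (1 at step 2, 2 at step 4); 5 moves as required.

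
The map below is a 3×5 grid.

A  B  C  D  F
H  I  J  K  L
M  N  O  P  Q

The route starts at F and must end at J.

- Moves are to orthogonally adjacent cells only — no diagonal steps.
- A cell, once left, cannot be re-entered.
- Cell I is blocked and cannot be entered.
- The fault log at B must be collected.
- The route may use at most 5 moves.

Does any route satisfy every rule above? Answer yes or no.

no

Exhausting the options from F, every branch either dead-ends against blocked cells, would have to re-enter a cell already used, runs past the 5-move limit, or reaches the goal with a constraint still unmet.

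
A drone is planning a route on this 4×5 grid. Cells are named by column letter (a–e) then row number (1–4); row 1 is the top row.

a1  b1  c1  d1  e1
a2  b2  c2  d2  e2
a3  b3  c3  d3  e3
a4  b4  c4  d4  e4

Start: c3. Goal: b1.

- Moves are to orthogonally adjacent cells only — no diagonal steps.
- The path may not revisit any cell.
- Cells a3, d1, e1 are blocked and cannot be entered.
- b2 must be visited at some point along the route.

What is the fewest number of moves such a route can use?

3

Any route passes through b2 somewhere between c3 and b1. Summing Manhattan distances along the two legs (c3 → b2 → b1) gives a lower bound of 2 + 1 = 3 moves.
A route of 3 moves achieves this: c3 → c2 → b2 → b1.
Since 3 matches the lower bound, it is optimal.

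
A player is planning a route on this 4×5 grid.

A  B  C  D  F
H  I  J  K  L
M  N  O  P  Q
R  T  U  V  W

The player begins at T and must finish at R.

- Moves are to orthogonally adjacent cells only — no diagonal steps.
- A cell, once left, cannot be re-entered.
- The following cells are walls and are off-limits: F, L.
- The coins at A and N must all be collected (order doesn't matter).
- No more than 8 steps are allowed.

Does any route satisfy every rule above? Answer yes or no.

One route that works: T → N → I → B → A → H → M → R.

yes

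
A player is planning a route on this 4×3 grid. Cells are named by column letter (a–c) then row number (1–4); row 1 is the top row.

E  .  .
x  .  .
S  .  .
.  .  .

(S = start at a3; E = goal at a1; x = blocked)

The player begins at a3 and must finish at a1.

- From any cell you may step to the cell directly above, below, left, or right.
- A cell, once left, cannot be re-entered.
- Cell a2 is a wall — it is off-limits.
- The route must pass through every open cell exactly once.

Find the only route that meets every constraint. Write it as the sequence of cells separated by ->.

a3 -> a4 -> b4 -> c4 -> c3 -> b3 -> b2 -> c2 -> c1 -> b1 -> a1

Need to visit all 11 open cells exactly once, starting at a3 and ending at a1.
Cell c1 has only two open neighbours (c2 and b1), so the path must pass straight through it: one of those is the cell it's entered from and the other is where it exits.
Route from a3: down to a4, 2× right (reaching c4), up to c3, left to b3, up to b2, right to c2, up to c1, 2× left (reaching a1) — 10 moves in all.
Check: all 11 open cells covered.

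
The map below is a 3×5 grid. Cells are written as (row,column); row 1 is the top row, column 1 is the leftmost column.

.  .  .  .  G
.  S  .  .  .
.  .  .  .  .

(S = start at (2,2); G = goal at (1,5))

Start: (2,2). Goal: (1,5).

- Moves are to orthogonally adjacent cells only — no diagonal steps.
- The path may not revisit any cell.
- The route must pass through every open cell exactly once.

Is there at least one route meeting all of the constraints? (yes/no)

yes

One route that works: (2,2) → (1,2) → (1,1) → (2,1) → (3,1) → (3,2) → (3,3) → (2,3) → (1,3) → (1,4) → (2,4) → (3,4) → (3,5) → (2,5) → (1,5).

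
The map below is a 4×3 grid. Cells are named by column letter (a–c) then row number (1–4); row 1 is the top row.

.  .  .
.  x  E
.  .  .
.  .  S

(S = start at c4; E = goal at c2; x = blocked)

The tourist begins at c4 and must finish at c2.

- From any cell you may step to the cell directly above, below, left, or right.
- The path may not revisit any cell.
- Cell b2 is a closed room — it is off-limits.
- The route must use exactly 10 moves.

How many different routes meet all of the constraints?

1

Need simple routes of exactly 10 moves from c4 to c2 (Manhattan distance 2, so 4 moves are spent on a detour and 4 undoing it).
Enumerating: c4 c3 b3 b4 a4 a3 a2 a1 b1 c1 c2.
That gives 1 route.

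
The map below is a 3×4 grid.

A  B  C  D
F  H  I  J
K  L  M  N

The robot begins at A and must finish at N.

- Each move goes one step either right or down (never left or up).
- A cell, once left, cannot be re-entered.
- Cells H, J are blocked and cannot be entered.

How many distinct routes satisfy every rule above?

A right/down-only route from A to N makes exactly 2 down-moves and 3 right-moves in some order.
With no other constraints that would be C(5,2) = 10 routes.
Subtract routes through each blocked cell (inclusion–exclusion for overlaps): − through H: 6 − through J: 4 + through H&J: 2 → 2.
That gives 2 routes.

2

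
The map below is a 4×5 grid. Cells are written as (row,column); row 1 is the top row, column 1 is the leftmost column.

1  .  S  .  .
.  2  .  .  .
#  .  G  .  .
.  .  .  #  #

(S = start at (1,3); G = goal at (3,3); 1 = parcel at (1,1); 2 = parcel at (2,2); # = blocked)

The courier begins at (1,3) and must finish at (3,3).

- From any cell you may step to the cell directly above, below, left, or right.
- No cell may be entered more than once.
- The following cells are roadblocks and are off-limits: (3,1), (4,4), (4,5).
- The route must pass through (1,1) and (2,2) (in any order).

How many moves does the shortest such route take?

6

Any route passes through (1,1) and (2,2) in some order between (1,3) and (3,3). Summing Manhattan distances along each leg and taking the cheapest ordering ((1,3) → (1,1) → (2,2) → (3,3)) gives a lower bound of 2 + 2 + 2 = 6 moves.
A route of 6 moves achieves this: (1,3) → (1,2) → (1,1) → (2,1) → (2,2) → (3,2) → (3,3).
Since 6 matches the lower bound, it is optimal.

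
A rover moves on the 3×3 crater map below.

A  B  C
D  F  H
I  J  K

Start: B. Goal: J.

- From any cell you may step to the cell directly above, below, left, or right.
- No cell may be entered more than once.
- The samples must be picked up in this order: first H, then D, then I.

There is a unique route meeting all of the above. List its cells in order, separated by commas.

The waypoints must appear in the order H, D, I, with no cell reused.
Route from B: right 1 to C, down 1 to H, left 2 to D, down 1 to I, right 1 to J — 6 moves in all.
Check: order respected (H at step 2, D at step 4, I at step 5).

B, C, H, F, D, I, J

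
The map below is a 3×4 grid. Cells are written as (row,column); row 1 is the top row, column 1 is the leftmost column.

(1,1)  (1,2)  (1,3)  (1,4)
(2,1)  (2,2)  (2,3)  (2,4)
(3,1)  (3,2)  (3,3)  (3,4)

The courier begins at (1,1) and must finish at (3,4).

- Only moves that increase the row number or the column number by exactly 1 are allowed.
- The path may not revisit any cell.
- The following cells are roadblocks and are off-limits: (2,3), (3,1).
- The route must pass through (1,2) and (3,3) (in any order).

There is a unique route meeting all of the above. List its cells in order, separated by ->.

Moves only go right or down, so the column and row indices never decrease.
Route from (1,1): right to (1,2), 2× down (reaching (3,2)), 2× right (reaching (3,4)) — 5 moves in all.
Check: all required cells visited.

(1,1) -> (1,2) -> (2,2) -> (3,2) -> (3,3) -> (3,4)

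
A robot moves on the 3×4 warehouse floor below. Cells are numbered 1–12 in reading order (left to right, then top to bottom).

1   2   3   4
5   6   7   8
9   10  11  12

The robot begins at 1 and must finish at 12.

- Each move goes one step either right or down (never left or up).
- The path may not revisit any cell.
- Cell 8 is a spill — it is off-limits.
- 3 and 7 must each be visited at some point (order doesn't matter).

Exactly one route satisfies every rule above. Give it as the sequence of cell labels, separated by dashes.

Moves only go right or down, so the column and row indices never decrease.
Route from 1: 2× right (reaching 3), 2× down (reaching 11), right to 12 — 5 moves in all.
Check: all required cells visited.

1 - 2 - 3 - 7 - 11 - 12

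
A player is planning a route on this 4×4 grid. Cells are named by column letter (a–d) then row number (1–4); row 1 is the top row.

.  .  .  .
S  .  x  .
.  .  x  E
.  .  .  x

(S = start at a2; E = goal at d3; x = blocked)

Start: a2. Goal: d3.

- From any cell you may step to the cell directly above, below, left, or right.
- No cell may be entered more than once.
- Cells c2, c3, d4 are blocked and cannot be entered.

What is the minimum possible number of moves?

The Manhattan distance from a2 to d3 is |2−3| + |1−4| = 4, so at least 4 moves are needed.
That bound ignores the blocked cells. Measuring each leg by the fewest moves that actually steer around them (a2→d3: 6) raises the lower bound to 6.
A route of 6 moves exists: a2 → a1 → b1 → c1 → d1 → d2 → d3.
Since 6 matches that lower bound, it is optimal.

6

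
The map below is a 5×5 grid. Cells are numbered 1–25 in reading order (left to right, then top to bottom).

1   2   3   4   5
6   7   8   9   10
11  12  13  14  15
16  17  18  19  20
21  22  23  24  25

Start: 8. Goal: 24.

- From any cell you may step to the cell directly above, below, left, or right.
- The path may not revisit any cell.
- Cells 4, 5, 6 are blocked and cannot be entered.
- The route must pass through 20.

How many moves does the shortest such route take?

6

Any route passes through 20 somewhere between 8 and 24. Summing Manhattan distances along the two legs (8 → 20 → 24) gives a lower bound of 4 + 2 = 6 moves.
A route of 6 moves achieves this: 8 → 13 → 18 → 19 → 20 → 25 → 24.
Since 6 matches the lower bound, it is optimal.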